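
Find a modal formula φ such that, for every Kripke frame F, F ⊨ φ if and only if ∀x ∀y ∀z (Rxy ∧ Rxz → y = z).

The condition is partial functionality. The CD schema ◇q → □q defines it.
Suppose ◇q→□q is valid. Take Rxy, Rxz and set V(q)={y}. Then ◇q at x, so □q at x, so q at z, i.e. z=y.

◇q → □q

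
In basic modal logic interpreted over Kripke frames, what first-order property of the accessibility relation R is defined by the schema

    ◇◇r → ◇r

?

transitivity: ∀x ∀y ∀z (Rxy ∧ Ryz → Rxz)

Equivalently (dual form): □r → □□r.
Suppose □r→□□r is valid. Take Rxy, Ryz and set V(r)={w : Rxw}. Then □r at x, so □□r at x, so □r at y, so r at z, i.e. Rxz.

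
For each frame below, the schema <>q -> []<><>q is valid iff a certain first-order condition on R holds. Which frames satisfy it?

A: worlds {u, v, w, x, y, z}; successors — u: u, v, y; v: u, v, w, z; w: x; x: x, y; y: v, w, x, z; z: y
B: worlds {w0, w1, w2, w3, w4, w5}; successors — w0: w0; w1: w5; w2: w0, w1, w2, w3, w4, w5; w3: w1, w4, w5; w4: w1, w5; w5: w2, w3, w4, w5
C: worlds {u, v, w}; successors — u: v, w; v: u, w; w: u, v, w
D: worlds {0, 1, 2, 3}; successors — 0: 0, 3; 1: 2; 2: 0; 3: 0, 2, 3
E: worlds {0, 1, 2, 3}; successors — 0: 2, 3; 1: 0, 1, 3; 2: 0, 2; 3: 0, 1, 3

C, E

This is the axiom for a generalized confluence (Geach) condition; its first-order frame correspondent is forall x forall y forall z ((xRy & xRz) -> exists w (y = w & z R^2 w)).
A: fails — vRu, vRw but no t with u=t and wR²t.
B: fails — w2Rw0, w2Rw1 but no w with w0=w and w1R²w.
C: holds.
D: fails — 1R2, 1R2 but no w with 2=w and 2R²w.
E: holds.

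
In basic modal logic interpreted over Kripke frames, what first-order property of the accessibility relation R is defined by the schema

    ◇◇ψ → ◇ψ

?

This is a form of the 4 axiom.
It corresponds to transitivity: ∀x ∀y ∀z (Rxy ∧ Ryz → Rxz).

Transitivity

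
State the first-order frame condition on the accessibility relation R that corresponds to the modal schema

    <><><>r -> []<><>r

forall x forall y forall z ((x R^3 y & xRz) -> exists w (y = w & z R^2 w))

This is a Sahlqvist (Geach-type) schema ◇^3□^0r → □^1◇^2r.
Minimal-valuation argument: fix x; take any y with xR^3y and any z with xR^1z. Set V(r) to the set of worlds R-reachable from y in exactly 0 steps. Then □^0r holds at y, so the antecedent holds at x; validity forces ◇^2r at z, giving a w with zR^2w and yR^0w.
First-order correspondent: forall x forall y forall z ((x R^3 y & xRz) -> exists w (y = w & z R^2 w)).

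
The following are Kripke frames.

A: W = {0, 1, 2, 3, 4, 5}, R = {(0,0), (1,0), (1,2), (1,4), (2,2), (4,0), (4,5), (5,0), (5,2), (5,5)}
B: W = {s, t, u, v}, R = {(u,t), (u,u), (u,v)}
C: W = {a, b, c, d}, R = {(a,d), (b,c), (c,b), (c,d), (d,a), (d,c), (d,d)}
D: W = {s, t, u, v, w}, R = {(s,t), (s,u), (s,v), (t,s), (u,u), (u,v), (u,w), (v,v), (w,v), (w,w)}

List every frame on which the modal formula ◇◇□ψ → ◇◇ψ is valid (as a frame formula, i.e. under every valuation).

The schema corresponds to a generalized confluence (Geach) condition: ∀x ∀y (xR²y → ∃w (yRw ∧ xR²w)).
A: satisfies the condition.
B: fails — uR²t but no w with tRw and uR²w.
C: fails — bR²b but no w with bRw and bR²w.
D: fails — tR²t but no w* with tRw* and tR²w*.

A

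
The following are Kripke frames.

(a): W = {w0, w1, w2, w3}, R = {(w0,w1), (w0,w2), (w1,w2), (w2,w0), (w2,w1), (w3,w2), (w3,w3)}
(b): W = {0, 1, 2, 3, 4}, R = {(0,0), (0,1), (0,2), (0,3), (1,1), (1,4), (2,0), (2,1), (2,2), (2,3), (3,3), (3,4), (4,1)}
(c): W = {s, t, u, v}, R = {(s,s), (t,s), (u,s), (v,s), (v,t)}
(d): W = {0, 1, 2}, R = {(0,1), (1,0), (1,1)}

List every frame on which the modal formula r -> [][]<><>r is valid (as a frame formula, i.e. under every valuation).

The schema corresponds to a generalized confluence (Geach) condition: forall x forall z (x R^2 z -> exists w (x = w & z R^2 w)).
(a): fails — w0R²w2 but no w with w0=w and w2R²w.
(b): fails — 0R²1 but no w with 0=w and 1R²w.
(c): fails — tR²s but no w with t=w and sR²w.
(d): holds.
Valid on: (d).

(d)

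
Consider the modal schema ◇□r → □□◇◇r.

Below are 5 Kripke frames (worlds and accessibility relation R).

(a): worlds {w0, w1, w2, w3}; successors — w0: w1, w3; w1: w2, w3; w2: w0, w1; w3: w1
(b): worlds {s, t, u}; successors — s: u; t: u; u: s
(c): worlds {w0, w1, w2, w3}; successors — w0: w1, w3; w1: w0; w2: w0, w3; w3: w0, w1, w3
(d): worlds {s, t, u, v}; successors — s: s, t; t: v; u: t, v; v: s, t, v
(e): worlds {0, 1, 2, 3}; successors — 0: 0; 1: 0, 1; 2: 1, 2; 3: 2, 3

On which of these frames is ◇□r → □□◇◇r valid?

(b), (d)

Frame correspondent (Sahlqvist): ∀x ∀y ∀z ((xRy ∧ xR²z) → ∃w (yRw ∧ zR²w)) — i.e. a generalized confluence (Geach) condition.
(a): fails — w0Rw1, w0R²w1 but no w with w1Rw and w1R²w.
(b): holds.
(c): fails — w0Rw1, w0R²w1 but no w with w1Rw and w1R²w.
(d): holds.
(e): fails — 2R2, 2R²0 but no w with 2Rw and 0R²w.
Valid on: (b), (d).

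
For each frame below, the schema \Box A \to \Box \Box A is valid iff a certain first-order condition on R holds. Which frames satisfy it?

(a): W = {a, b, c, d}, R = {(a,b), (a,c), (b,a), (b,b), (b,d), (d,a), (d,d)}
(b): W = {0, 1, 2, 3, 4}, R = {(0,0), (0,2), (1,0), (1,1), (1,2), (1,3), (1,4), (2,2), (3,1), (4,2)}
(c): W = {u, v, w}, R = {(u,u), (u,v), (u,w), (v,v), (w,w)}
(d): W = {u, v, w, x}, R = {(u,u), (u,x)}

(c), (d)

Frame correspondent (Sahlqvist): \forall x \forall y \forall z (Rxy \wedge Ryz \to Rxz) — i.e. transitivity.
(a): fails — Rab and Rba but not Raa.
(b): fails — R31 and R10 but not R30.
(c): holds.
(d): holds.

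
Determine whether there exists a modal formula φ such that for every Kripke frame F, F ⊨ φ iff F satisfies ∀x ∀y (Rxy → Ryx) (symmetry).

Yes, by r → □◇r

This is a Sahlqvist condition; the B axiom r → □◇r defines it.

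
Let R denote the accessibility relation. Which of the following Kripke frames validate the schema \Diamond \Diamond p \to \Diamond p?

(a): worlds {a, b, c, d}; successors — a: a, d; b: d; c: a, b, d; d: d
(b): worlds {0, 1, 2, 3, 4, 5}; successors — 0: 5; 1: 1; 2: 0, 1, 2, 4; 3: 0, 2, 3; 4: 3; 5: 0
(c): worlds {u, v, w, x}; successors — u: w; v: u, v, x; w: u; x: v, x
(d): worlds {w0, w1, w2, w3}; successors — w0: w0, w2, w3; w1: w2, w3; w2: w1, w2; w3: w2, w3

This is the axiom for transitivity; its first-order frame correspondent is \forall x \forall y \forall z (Rxy \wedge Ryz \to Rxz).
(a): ✓.
(b): fails — R32 and R21 but not R31.
(c): fails — Ruw and Rwu but not Ruu.
(d): fails — Rw1w2 and Rw2w1 but not Rw1w1.

(a)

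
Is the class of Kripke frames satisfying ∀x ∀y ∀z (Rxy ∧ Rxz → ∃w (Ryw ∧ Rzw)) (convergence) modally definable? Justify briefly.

This is a Sahlqvist condition; the .2 axiom ◇□r → □◇r defines it.
Suppose ◇□r→□◇r is valid. Take Rxy, Rxz and set V(r)={w : Ryw}. Then □r at y so ◇□r at x, so □◇r at x, so ◇r at z, giving w with Rzw and Ryw.

Yes, by ◇□r → □◇r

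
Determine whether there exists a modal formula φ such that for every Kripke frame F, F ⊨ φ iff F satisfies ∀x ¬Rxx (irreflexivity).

No — not modally definable

If a class were modally definable it would be closed under surjective bounded morphisms (Goldblatt–Thomason).
The 2-cycle (worlds s,t with s→t→s) is irreflexive, and the map sending every world to a single reflexive point • is a surjective bounded morphism (forth: every edge maps to (•,•); back: every world has a successor). So any modal formula valid on the 2-cycle is also valid on the reflexive point, which is not irreflexive.
Hence irreflexivity is not modally definable.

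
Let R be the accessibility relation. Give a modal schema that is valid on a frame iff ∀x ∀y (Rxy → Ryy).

This is shift-reflexivity; the standard corresponding axiom is T□: □(□p → p).
Suppose □(□p→p) is valid. Take Rxy and set V(p)={w : Ryw}. Then at y, □p holds; since □(□p→p) at x, □p→p at y, so p at y, i.e. Ryy.

□(□p → p)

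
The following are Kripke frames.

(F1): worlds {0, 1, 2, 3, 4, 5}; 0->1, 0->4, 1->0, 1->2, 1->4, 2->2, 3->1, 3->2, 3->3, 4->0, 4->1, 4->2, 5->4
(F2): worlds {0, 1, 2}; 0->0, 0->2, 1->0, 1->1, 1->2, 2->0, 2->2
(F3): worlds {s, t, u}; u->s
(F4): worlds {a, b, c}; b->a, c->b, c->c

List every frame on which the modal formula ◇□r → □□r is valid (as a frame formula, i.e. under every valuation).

(F3)

The schema corresponds to a generalized confluence (Geach) condition: ∀x ∀y ∀z ((xRy ∧ xR²z) → ∃w (yRw ∧ z = w)).
(F1): fails — 0R1, 0R²1 but no w with 1Rw and 1=w.
(F2): fails — 1R0, 1R²1 but no w with 0Rw and 1=w.
(F3): satisfies the condition.
(F4): fails — cRb, cR²b but no w with bRw and b=w.
Valid on: (F3).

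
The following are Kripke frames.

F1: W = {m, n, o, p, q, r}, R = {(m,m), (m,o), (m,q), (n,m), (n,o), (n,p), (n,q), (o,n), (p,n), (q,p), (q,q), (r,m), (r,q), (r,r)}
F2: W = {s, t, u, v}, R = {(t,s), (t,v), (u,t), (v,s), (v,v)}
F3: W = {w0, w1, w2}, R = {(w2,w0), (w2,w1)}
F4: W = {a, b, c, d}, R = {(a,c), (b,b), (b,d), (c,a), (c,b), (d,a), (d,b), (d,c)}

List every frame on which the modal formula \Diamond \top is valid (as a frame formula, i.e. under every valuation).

This is the axiom for seriality; its first-order frame correspondent is \forall x \exists y Rxy.
F1: holds.
F2: fails — world s has no successor.
F3: fails — world w0 has no successor.
F4: holds.
Valid on: F1, F4.

F1, F4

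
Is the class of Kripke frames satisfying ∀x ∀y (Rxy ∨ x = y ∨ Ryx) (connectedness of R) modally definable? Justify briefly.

Any modally definable frame class is closed under disjoint unions.
Take 3 disjoint single-world reflexive frames: each is trivially connected, but their disjoint union has 3 worlds with no edge between distinct components, so it is not connected.
So the class is not modally definable.

No — not modally definable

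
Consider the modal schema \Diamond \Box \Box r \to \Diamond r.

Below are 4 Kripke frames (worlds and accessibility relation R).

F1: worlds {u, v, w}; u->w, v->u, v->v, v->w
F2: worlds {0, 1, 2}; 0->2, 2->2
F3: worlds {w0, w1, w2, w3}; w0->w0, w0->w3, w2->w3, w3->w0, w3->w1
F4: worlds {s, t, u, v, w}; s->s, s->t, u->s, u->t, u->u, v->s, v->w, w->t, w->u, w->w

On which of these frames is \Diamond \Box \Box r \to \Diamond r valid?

The schema corresponds to a generalized confluence (Geach) condition: \forall x \forall y (xRy \to \exists w (y R^2 w \wedge xRw)).
F1: fails — uRw but no t with wR²t and uRt.
F2: condition met.
F3: fails — w3Rw1 but no w with w1R²w and w3Rw.
F4: fails — sRt but no w* with tR²w* and sRw*.
Valid on: F2.

F2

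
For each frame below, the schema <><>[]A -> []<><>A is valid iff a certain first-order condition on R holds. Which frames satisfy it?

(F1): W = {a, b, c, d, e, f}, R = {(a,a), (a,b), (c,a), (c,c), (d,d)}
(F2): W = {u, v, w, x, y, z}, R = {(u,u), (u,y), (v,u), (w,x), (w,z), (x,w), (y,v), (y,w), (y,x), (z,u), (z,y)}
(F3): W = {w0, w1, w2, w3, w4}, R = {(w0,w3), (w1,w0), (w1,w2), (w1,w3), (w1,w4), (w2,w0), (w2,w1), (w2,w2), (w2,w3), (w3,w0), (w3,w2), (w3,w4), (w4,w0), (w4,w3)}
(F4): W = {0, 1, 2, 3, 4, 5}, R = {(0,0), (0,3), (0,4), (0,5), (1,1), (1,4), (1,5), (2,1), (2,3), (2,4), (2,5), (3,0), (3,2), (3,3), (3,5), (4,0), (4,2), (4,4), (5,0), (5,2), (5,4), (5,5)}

Frame correspondent (Sahlqvist): forall x forall y forall z ((x R^2 y & xRz) -> exists w (yRw & z R^2 w)) — i.e. a generalized confluence (Geach) condition.
(F1): fails — aR²a, aRb but no w with aRw and bR²w.
(F2): fails — wR²u, wRx but no t with uRt and xR²t.
(F3): fails — w1R²w0, w1Rw0 but no w with w0Rw and w0R²w.
(F4): ✓.
Valid on: (F4).

(F4)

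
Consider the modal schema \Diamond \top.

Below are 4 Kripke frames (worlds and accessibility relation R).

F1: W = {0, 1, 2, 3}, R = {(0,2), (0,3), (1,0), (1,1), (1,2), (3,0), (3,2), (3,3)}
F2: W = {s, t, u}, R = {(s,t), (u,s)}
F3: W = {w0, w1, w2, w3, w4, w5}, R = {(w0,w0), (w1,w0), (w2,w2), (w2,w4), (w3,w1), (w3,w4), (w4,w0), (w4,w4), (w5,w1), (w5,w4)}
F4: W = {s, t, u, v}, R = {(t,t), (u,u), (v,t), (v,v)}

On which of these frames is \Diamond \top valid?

Frame correspondent (Sahlqvist): \forall x \exists y Rxy — i.e. seriality.
F1: fails — world 2 has no successor.
F2: fails — world t has no successor.
F3: satisfies the condition.
F4: fails — world s has no successor.
Valid on: F3.

F3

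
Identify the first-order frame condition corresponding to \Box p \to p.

This is the T axiom.
Its frame correspondent is reflexivity — \forall x Rxx.

reflexivity: \forall x Rxx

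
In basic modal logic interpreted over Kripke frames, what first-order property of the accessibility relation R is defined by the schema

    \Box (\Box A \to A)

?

Suppose □(□A→A) is valid. Take Rxy and set V(A)={w : Ryw}. Then at y, □A holds; since □(□A→A) at x, □A→A at y, so A at y, i.e. Ryy.
The converse is a direct semantic check.
So the correspondent is shift-reflexivity.

shift-reflexivity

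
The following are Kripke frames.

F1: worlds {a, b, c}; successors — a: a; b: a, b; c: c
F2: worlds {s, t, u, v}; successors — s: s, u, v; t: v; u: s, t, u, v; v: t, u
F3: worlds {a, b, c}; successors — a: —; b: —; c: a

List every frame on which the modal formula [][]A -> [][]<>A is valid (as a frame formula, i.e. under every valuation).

Frame correspondent (Sahlqvist): forall x forall z (x R^2 z -> exists w (x R^2 w & zRw)) — i.e. a generalized confluence (Geach) condition.
F1: ✓.
F2: fails — tR²t but no w with tR²w and tRw.
F3: ✓.
Valid on: F1, F3.

F1, F3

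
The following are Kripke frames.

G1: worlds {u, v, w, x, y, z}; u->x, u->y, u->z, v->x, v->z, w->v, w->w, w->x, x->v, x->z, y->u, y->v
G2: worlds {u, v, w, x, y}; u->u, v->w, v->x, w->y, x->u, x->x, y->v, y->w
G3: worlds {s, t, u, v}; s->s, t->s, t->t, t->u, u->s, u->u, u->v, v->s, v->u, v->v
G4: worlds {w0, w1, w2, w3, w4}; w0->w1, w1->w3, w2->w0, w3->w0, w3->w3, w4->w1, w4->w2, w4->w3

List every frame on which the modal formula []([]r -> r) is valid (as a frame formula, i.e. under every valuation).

Frame correspondent (Sahlqvist): forall x forall y (Rxy -> Ryy) — i.e. shift-reflexivity.
G1: fails — Ruz but not Rzz.
G2: fails — Rvw but not Rww.
G3: holds.
G4: fails — Rw3w0 but not Rw0w0.
Valid on: G3.

G3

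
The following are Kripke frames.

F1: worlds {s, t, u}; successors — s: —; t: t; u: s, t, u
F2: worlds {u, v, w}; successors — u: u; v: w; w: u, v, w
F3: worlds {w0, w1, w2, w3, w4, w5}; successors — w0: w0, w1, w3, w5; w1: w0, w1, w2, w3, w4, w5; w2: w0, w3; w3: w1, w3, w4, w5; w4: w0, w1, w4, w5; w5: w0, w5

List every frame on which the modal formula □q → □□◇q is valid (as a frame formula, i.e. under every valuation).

F3

This is the axiom for a generalized confluence (Geach) condition; its first-order frame correspondent is ∀x ∀z (xR²z → ∃w (xRw ∧ zRw)).
F1: fails — uR²s but no w with uRw and sRw.
F2: fails — vR²u but no t with vRt and uRt.
F3: holds.
Valid on: F3.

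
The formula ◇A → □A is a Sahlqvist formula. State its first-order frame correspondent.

Suppose ◇A→□A is valid. Take Rxy, Rxz and set V(A)={y}. Then ◇A at x, so □A at x, so A at z, i.e. z=y.
The converse is a direct semantic check.
Frame condition: ∀x ∀y ∀z (Rxy ∧ Rxz → y = z).

partial functionality: ∀x ∀y ∀z (Rxy ∧ Rxz → y = z)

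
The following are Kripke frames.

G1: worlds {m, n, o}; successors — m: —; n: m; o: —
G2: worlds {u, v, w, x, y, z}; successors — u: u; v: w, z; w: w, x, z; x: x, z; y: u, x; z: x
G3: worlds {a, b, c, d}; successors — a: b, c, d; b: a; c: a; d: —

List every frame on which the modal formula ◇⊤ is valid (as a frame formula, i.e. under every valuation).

G2

This is the axiom for seriality; its first-order frame correspondent is ∀x ∃y Rxy.
G1: fails — world m has no successor.
G2: ✓.
G3: fails — world d has no successor.
Valid on: G2.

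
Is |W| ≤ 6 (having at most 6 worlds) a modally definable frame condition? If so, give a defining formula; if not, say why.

Modal frame validity is preserved under disjoint unions.
Any modal formula valid on each of 7 disjoint one-world frames is valid on their disjoint union (validity is preserved under disjoint unions). Each one-world frame has |W|=1≤6, but the union has |W|=7.
So no modal formula (or set of formulas) defines exactly the |W|≤6 frames.

Not modally definable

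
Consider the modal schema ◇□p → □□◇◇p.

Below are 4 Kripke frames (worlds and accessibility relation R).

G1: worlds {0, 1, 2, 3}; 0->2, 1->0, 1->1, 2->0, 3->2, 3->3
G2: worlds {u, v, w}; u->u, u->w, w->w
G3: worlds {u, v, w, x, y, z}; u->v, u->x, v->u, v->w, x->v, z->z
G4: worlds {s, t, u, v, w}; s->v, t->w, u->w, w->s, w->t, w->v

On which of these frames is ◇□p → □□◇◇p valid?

G2

This is the axiom for a generalized confluence (Geach) condition; its first-order frame correspondent is ∀x ∀y ∀z ((xRy ∧ xR²z) → ∃w (yRw ∧ zR²w)).
G1: fails — 1R0, 1R²0 but no w with 0Rw and 0R²w.
G2: satisfies the condition.
G3: fails — uRv, uR²v but no t with vRt and vR²t.
G4: fails — tRw, tR²s but no w* with wRw* and sR²w*.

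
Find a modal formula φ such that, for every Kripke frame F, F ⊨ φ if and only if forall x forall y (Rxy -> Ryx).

p → □◇p

A defining formula is p → □◇p (the B axiom).
Suppose p→□◇p is valid. Take Rxy and set V(p)={x}. Then p at x, so □◇p at x, so ◇p at y, so some z with Ryz has p; z=x, i.e. Ryx.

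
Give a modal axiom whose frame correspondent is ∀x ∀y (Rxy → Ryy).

□(□q → q)

The condition is shift-reflexivity. The T□ schema □(□q → q) defines it.
Suppose □(□q→q) is valid. Take Rxy and set V(q)={w : Ryw}. Then at y, □q holds; since □(□q→q) at x, □q→q at y, so q at y, i.e. Ryy.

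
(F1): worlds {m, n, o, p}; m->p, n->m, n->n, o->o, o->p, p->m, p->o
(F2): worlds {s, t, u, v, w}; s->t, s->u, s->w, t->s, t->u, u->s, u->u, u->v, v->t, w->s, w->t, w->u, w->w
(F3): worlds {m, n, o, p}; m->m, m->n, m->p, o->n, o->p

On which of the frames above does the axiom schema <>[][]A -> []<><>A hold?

(F1), (F2)

This is the axiom for a generalized confluence (Geach) condition; its first-order frame correspondent is forall x forall y forall z ((xRy & xRz) -> exists w (y R^2 w & z R^2 w)).
(F1): holds.
(F2): holds.
(F3): fails — mRm, mRn but no w with mR²w and nR²w.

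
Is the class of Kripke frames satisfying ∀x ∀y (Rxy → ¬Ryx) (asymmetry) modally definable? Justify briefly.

If a class were modally definable it would be closed under surjective bounded morphisms (Goldblatt–Thomason).
The 5-cycle (worlds a,b,c,d,e with a→b→c→d→e→a) is asymmetric. Mapping every world to a single reflexive point • is a surjective bounded morphism, and the reflexive point is not asymmetric (R•• but asymmetry requires ¬R••).
So the class is not modally definable.

No — not modally definable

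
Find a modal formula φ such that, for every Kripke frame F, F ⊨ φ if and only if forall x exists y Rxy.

This is seriality; the standard corresponding axiom is D: □s → ◇s.
Suppose □s→◇s is valid. At any x set V(s)=W. Then □s at x, so ◇s at x, so x has a successor.

□s → ◇s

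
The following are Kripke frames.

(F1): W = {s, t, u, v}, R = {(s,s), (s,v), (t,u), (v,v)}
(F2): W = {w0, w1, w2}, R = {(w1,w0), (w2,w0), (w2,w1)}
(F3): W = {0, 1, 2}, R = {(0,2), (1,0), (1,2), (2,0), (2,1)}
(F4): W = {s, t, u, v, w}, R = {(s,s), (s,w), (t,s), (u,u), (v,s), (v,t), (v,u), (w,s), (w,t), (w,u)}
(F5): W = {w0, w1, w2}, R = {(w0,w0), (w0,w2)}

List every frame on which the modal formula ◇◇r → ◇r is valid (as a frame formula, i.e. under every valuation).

(F1), (F2), (F5)

The schema corresponds to transitivity: ∀x ∀y ∀z (Rxy ∧ Ryz → Rxz).
(F1): condition met.
(F2): condition met.
(F3): fails — R02 and R20 but not R00.
(F4): fails — Rvs and Rsw but not Rvw.
(F5): condition met.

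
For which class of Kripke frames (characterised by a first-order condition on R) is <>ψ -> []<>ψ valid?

the Euclidean property: forall x forall y forall z (Rxy & Rxz -> Ryz)

Suppose ◇ψ→□◇ψ is valid. Take Rxy, Rxz and set V(ψ)={y}. Then ◇ψ at x, so □◇ψ at x, so ◇ψ at z, so some w with Rzw has ψ; w=y, i.e. Rzy. By symmetry of the argument, Ryz.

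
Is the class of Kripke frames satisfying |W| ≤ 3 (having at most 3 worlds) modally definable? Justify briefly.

Not definable by any modal formula

Any modally definable frame class is closed under disjoint unions.
Any modal formula valid on each of 4 disjoint one-world frames is valid on their disjoint union (validity is preserved under disjoint unions). Each one-world frame has |W|=1≤3, but the union has |W|=4.
Hence having at most 3 worlds is not modally definable.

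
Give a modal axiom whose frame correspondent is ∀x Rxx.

□s → s

A defining formula is □s → s (the T axiom).
Suppose □s→s is valid. At any x set V(s)={w : Rxw}. Then □s holds at x, so s holds at x, i.e. Rxx.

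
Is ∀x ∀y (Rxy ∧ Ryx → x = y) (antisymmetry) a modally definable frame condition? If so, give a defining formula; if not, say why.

Any modally definable frame class is closed under surjective bounded morphisms.
The 6-cycle (worlds w0,w1,w2,w3,w4,w5 with w0→w1→w2→w3→w4→w5→w0) is antisymmetric. Sending even-indexed worlds to s and odd-indexed worlds to t is a surjective bounded morphism onto the two-world frame with s↔t, which is not antisymmetric.
So the class is not modally definable.

No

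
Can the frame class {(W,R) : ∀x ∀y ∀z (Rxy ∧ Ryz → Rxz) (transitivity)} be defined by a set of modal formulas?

Definable; □r → □□r defines it

This is a Sahlqvist condition; the 4 axiom □r → □□r defines it.
Suppose □r→□□r is valid. Take Rxy, Ryz and set V(r)={w : Rxw}. Then □r at x, so □□r at x, so □r at y, so r at z, i.e. Rxz.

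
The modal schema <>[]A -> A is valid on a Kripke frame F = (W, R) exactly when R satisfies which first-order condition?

Equivalently (dual form): A → □◇A.
Suppose A→□◇A is valid. Take Rxy and set V(A)={x}. Then A at x, so □◇A at x, so ◇A at y, so some z with Ryz has A; z=x, i.e. Ryx.

Symmetry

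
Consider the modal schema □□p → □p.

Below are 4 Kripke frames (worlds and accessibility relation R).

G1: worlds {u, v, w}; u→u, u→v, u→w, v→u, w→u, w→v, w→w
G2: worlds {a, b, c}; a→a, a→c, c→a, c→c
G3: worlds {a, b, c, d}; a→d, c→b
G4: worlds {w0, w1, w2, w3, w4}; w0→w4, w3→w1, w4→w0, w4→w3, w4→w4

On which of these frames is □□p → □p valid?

G1, G2

This is the axiom for density; its first-order frame correspondent is ∀x ∀y (Rxy → ∃z (Rxz ∧ Rzy)).
G1: holds.
G2: holds.
G3: fails — Rad but no z with Raz and Rzd.
G4: fails — Rw3w1 but no z with Rw3z and Rzw1.
Valid on: G1, G2.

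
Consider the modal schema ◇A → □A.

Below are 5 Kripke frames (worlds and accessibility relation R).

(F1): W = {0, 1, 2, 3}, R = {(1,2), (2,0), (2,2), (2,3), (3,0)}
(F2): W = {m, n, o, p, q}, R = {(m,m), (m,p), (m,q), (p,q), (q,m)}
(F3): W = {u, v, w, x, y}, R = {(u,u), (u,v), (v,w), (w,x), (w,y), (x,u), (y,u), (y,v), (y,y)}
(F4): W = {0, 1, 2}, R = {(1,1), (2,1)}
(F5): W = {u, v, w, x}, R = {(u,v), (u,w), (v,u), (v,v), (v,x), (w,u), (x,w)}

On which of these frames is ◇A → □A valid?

(F4)

This is the axiom for partial functionality; its first-order frame correspondent is ∀x ∀y ∀z (Rxy ∧ Rxz → y = z).
(F1): fails — 2 sees both 0 and 2.
(F2): fails — m sees both m and p.
(F3): fails — u sees both u and v.
(F4): holds.
(F5): fails — u sees both v and w.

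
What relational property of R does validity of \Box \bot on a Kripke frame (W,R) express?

emptiness of R

□⊥ is valid iff no world has any successor (otherwise □⊥ fails at any world with one).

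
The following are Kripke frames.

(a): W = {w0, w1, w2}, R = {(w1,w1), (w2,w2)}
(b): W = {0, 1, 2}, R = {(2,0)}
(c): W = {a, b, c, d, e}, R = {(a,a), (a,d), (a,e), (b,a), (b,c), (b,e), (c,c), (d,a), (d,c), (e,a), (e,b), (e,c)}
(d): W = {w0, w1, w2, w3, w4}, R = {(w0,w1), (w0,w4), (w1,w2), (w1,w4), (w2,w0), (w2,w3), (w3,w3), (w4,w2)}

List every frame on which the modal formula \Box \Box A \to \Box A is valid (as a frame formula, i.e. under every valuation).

This is the axiom for density; its first-order frame correspondent is \forall x \forall y (Rxy \to \exists z (Rxz \wedge Rzy)).
(a): ✓.
(b): fails — R20 but no z with R2z and Rz0.
(c): fails — Reb but no z with Rez and Rzb.
(d): fails — Rw4w2 but no z with Rw4z and Rzw2.
Valid on: (a).

(a)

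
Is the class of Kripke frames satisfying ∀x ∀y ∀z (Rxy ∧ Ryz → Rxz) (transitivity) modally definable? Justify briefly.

Yes, by □q → □□q

This is a Sahlqvist condition; the 4 axiom □q → □□q defines it.
Suppose □q→□□q is valid. Take Rxy, Ryz and set V(q)={w : Rxw}. Then □q at x, so □□q at x, so □q at y, so q at z, i.e. Rxz.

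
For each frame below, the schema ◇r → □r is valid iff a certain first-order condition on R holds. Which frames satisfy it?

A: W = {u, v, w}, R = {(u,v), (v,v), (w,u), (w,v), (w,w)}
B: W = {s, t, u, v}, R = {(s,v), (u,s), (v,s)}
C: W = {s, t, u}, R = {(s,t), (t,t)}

B, C

The schema corresponds to partial functionality: ∀x ∀y ∀z (Rxy ∧ Rxz → y = z).
A: fails — w sees both u and v.
B: satisfies the condition.
C: satisfies the condition.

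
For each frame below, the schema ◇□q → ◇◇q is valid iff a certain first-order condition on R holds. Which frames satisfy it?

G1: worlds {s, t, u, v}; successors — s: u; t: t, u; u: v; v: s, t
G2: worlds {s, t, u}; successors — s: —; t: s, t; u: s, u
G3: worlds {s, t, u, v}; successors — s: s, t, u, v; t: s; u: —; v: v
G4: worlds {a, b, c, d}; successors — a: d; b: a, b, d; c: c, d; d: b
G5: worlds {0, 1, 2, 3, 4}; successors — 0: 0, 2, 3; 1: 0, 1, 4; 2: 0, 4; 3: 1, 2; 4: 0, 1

Frame correspondent (Sahlqvist): ∀x ∀y (xRy → ∃w (yRw ∧ xR²w)) — i.e. a generalized confluence (Geach) condition.
G1: condition met.
G2: fails — tRs but no w with sRw and tR²w.
G3: fails — sRu but no w with uRw and sR²w.
G4: condition met.
G5: condition met.

G1, G4, G5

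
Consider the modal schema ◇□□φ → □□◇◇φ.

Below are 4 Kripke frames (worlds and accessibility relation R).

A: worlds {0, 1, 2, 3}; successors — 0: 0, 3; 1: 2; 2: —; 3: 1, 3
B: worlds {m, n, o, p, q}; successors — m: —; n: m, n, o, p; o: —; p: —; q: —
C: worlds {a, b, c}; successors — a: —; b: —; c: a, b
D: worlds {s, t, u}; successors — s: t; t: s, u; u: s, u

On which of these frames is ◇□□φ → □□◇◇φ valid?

C, D

This is the axiom for a generalized confluence (Geach) condition; its first-order frame correspondent is ∀x ∀y ∀z ((xRy ∧ xR²z) → ∃w (yR²w ∧ zR²w)).
A: fails — 0R0, 0R²1 but no w with 0R²w and 1R²w.
B: fails — nRm, nR²m but no w with mR²w and mR²w.
C: holds.
D: holds.
Valid on: C, D.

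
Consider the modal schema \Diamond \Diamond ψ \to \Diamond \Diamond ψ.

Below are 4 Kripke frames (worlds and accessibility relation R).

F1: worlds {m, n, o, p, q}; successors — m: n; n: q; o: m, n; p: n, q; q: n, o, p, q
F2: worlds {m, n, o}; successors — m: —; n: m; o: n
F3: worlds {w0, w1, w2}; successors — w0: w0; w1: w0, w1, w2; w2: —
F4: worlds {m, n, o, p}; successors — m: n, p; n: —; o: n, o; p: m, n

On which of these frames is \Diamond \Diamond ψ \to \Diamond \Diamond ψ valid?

F1, F2, F3, F4

The schema corresponds to a generalized confluence (Geach) condition: \forall x \forall y (x R^2 y \to \exists w (y = w \wedge x R^2 w)).
F1: ✓.
F2: ✓.
F3: ✓.
F4: ✓.
Valid on: F1, F2, F3, F4.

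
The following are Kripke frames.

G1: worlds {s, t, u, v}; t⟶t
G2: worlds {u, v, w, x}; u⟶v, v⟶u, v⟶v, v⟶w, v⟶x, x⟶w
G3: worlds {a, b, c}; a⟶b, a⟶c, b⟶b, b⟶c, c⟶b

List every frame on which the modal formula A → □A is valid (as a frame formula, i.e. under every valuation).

G1

The schema corresponds to a generalized confluence (Geach) condition: ∀x ∀z (xRz → ∃w (x = w ∧ z = w)).
G1: condition met.
G2: fails — uRv but u ≠ v.
G3: fails — aRb but a ≠ b.
Valid on: G1.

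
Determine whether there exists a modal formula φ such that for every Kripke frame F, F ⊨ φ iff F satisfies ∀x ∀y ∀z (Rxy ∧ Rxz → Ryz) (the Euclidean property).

Definable; ◇p → □◇p defines it

Yes: it is the Euclidean property, defined by the 5 schema ◇p → □◇p.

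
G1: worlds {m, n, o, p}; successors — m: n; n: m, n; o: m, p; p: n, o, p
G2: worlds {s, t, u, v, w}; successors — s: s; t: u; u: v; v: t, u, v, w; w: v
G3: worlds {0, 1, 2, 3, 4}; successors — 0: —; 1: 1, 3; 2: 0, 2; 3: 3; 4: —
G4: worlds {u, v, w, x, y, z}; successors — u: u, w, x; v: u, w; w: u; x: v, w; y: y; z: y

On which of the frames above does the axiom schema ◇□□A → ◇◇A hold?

G1, G2, G4

The schema corresponds to a generalized confluence (Geach) condition: ∀x ∀y (xRy → ∃w (yR²w ∧ xR²w)).
G1: ✓.
G2: ✓.
G3: fails — 2R0 but no w with 0R²w and 2R²w.
G4: ✓.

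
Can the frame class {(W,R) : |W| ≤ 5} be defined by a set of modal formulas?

No — not modally definable

Any modally definable frame class is closed under disjoint unions.
Any modal formula valid on each of 6 disjoint one-world frames is valid on their disjoint union (validity is preserved under disjoint unions). Each one-world frame has |W|=1≤5, but the union has |W|=6.
So no modal formula (or set of formulas) defines exactly the |W|≤5 frames.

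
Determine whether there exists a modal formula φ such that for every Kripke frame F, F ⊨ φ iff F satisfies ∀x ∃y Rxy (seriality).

This is a Sahlqvist condition; the D axiom □r → ◇r defines it.
Suppose □r→◇r is valid. At any x set V(r)=W. Then □r at x, so ◇r at x, so x has a successor.

Yes, by □r → ◇r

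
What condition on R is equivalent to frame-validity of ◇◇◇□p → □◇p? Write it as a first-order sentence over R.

This is a Sahlqvist (Geach-type) schema ◇^3□^1p → □^1◇^1p.
Minimal-valuation argument: fix x; take any y with xR^3y and any z with xR^1z. Set V(p) to the set of worlds R-reachable from y in exactly 1 step. Then □^1p holds at y, so the antecedent holds at x; validity forces ◇^1p at z, giving a w with zR^1w and yR^1w.
First-order correspondent: ∀x ∀y ∀z ((xR³y ∧ xRz) → ∃w (yRw ∧ zRw)).

∀x ∀y ∀z ((xR³y ∧ xRz) → ∃w (yRw ∧ zRw))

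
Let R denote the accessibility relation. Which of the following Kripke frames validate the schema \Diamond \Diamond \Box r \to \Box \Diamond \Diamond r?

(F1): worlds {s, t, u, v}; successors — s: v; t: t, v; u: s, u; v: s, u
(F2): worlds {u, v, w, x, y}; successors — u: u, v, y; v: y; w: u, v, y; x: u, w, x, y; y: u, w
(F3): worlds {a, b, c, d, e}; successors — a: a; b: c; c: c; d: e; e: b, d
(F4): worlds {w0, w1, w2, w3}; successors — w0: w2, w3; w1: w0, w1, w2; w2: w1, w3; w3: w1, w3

This is the axiom for a generalized confluence (Geach) condition; its first-order frame correspondent is \forall x \forall y \forall z ((x R^2 y \wedge xRz) \to \exists w (yRw \wedge z R^2 w)).
(F1): fails — uR²s, uRs but no w with sRw and sR²w.
(F2): fails — uR²v, uRv but no t with vRt and vR²t.
(F3): fails — eR²c, eRd but no w with cRw and dR²w.
(F4): ✓.

(F4)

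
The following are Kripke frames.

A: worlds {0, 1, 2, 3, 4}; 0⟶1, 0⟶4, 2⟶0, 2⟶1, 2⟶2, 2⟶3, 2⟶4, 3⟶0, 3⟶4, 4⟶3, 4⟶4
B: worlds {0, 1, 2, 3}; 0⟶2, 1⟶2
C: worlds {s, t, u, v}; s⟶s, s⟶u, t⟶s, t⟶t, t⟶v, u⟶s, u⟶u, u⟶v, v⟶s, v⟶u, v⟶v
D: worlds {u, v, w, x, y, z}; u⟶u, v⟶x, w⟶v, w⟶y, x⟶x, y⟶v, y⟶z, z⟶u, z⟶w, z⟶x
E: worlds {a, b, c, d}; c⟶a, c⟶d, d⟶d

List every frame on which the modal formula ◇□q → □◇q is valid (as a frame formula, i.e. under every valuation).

C

This is the axiom for convergence; its first-order frame correspondent is ∀x ∀y ∀z (Rxy ∧ Rxz → ∃w (Ryw ∧ Rzw)).
A: fails — R01 and R01 but 1 and 1 have no common successor.
B: fails — R02 and R02 but 2 and 2 have no common successor.
C: holds.
D: fails — Rwy and Rwv but y and v have no common successor.
E: fails — Rca and Rca but a and a have no common successor.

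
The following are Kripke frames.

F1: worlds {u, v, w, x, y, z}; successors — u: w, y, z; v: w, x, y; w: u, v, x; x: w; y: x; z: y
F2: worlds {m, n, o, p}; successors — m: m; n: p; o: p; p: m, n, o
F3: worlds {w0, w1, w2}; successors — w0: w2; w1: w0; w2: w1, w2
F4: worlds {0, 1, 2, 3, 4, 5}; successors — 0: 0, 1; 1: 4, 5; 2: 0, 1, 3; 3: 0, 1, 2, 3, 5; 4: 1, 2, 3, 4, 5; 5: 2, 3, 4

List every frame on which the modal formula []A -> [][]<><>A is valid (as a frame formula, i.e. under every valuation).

F3, F4

This is the axiom for a generalized confluence (Geach) condition; its first-order frame correspondent is forall x forall z (x R^2 z -> exists w (xRw & z R^2 w)).
F1: fails — uR²x but no t with uRt and xR²t.
F2: fails — nR²m but no w with nRw and mR²w.
F3: satisfies the condition.
F4: satisfies the condition.
Valid on: F3, F4.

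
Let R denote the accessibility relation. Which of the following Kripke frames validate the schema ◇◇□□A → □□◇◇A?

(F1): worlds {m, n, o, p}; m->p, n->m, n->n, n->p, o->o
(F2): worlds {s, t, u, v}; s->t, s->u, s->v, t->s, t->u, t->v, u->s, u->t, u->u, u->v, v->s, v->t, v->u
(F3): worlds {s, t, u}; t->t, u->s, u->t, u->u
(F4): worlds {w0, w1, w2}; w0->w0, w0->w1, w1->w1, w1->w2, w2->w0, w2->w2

This is the axiom for a generalized confluence (Geach) condition; its first-order frame correspondent is ∀x ∀y ∀z ((xR²y ∧ xR²z) → ∃w (yR²w ∧ zR²w)).
(F1): fails — nR²m, nR²m but no w with mR²w and mR²w.
(F2): condition met.
(F3): fails — uR²s, uR²s but no w with sR²w and sR²w.
(F4): condition met.
Valid on: (F2), (F4).

(F2), (F4)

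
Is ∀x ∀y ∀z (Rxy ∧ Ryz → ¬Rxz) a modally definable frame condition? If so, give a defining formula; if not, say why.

Modal frame validity is preserved under surjective bounded morphisms.
The 3-cycle (worlds a,b,c with a→b→c→a) is intransitive. Mapping every world to a single reflexive point • is a surjective bounded morphism; the reflexive point is not intransitive (R••∧R•• but R••).
So no modal formula (or set of formulas) defines exactly the intransitive frames.

No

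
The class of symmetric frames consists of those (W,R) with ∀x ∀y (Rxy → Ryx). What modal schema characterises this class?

ψ → □◇ψ

This is symmetry; the standard corresponding axiom is B: ψ → □◇ψ.
Suppose ψ→□◇ψ is valid. Take Rxy and set V(ψ)={x}. Then ψ at x, so □◇ψ at x, so ◇ψ at y, so some z with Ryz has ψ; z=x, i.e. Ryx.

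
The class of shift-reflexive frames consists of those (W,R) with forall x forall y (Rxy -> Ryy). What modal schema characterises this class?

A defining formula is □(□q → q) (the T□ axiom).

□(□q → q)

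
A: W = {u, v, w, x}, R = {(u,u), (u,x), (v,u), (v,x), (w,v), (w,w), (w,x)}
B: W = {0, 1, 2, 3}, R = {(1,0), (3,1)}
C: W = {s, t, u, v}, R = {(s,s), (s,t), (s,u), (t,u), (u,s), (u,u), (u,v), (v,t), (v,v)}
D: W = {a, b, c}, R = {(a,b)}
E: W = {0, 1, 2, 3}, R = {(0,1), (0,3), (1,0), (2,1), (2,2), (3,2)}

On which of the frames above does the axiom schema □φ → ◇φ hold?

C, E

The schema corresponds to seriality: ∀x ∃y Rxy.
A: fails — world x has no successor.
B: fails — world 0 has no successor.
C: satisfies the condition.
D: fails — world b has no successor.
E: satisfies the condition.
Valid on: C, E.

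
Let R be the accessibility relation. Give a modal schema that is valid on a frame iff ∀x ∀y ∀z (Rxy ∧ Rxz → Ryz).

◇ψ → □◇ψ

A defining formula is ◇ψ → □◇ψ (the 5 axiom).
Suppose ◇ψ→□◇ψ is valid. Take Rxy, Rxz and set V(ψ)={y}. Then ◇ψ at x, so □◇ψ at x, so ◇ψ at z, so some w with Rzw has ψ; w=y, i.e. Rzy. By symmetry of the argument, Ryz.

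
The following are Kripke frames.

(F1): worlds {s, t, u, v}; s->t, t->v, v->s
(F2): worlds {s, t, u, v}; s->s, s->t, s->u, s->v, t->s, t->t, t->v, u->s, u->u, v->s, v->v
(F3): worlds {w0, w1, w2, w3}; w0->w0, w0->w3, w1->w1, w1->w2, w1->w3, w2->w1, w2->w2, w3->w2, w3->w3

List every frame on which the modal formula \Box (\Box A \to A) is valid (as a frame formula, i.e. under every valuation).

(F2), (F3)

This is the axiom for shift-reflexivity; its first-order frame correspondent is \forall x \forall y (Rxy \to Ryy).
(F1): fails — Rvs but not Rss.
(F2): ✓.
(F3): ✓.
Valid on: (F2), (F3).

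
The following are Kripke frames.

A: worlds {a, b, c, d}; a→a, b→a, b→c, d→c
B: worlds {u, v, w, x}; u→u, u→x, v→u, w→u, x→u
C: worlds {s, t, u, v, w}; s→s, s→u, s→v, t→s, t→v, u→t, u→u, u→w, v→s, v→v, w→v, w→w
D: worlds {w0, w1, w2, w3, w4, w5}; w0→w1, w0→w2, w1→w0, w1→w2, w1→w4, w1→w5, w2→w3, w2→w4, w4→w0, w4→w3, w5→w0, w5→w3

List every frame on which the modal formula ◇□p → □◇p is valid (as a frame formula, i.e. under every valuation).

The schema corresponds to convergence: ∀x ∀y ∀z (Rxy ∧ Rxz → ∃w (Ryw ∧ Rzw)).
A: fails — Rba and Rbc but a and c have no common successor.
B: holds.
C: fails — Rsv and Rsu but v and u have no common successor.
D: fails — Rw1w5 and Rw1w0 but w5 and w0 have no common successor.
Valid on: B.

B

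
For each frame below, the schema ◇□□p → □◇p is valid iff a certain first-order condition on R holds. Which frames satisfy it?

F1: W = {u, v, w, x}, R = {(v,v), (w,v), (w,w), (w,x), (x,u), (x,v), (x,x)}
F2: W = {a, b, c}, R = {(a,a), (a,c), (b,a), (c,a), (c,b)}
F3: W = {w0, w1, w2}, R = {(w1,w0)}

Frame correspondent (Sahlqvist): ∀x ∀y ∀z ((xRy ∧ xRz) → ∃w (yR²w ∧ zRw)) — i.e. a generalized confluence (Geach) condition.
F1: fails — xRu, xRu but no t with uR²t and uRt.
F2: satisfies the condition.
F3: fails — w1Rw0, w1Rw0 but no w with w0R²w and w0Rw.
Valid on: F2.

F2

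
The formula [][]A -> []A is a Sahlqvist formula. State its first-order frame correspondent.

density

Suppose □□A→□A is valid. Take Rxy and set V(A)={w : xR²w}. Then □□A at x, so □A at x, so A at y, i.e. ∃z(Rxz∧Rzy).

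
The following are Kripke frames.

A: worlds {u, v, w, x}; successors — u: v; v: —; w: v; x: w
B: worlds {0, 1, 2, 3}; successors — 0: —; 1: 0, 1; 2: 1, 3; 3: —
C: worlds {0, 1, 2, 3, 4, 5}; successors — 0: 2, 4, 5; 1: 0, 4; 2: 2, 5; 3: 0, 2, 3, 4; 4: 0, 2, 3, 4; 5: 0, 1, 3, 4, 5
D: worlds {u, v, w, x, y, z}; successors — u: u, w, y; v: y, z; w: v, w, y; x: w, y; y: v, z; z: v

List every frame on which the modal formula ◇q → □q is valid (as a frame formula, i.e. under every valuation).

This is the axiom for partial functionality; its first-order frame correspondent is ∀x ∀y ∀z (Rxy ∧ Rxz → y = z).
A: satisfies the condition.
B: fails — 1 sees both 0 and 1.
C: fails — 0 sees both 2 and 4.
D: fails — u sees both u and w.

A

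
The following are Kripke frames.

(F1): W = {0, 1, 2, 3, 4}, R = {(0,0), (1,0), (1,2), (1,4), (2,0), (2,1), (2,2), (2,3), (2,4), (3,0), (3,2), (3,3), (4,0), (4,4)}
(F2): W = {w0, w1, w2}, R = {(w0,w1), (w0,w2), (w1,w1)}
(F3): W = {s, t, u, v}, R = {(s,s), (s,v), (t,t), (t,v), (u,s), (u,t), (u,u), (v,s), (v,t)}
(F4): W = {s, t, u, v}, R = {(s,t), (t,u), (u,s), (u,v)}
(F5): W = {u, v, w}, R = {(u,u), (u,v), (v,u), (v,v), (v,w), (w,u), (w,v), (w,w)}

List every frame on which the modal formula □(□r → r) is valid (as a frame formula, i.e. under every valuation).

This is the axiom for shift-reflexivity; its first-order frame correspondent is ∀x ∀y (Rxy → Ryy).
(F1): fails — R21 but not R11.
(F2): fails — Rw0w2 but not Rw2w2.
(F3): fails — Rtv but not Rvv.
(F4): fails — Rus but not Rss.
(F5): holds.
Valid on: (F5).

(F5)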